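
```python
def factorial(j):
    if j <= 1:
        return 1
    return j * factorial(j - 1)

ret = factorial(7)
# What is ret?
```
Call trace:
factorial(j=7)
  factorial(j=6)
    factorial(j=5)
      factorial(j=4)
        factorial(j=3)
          factorial(j=2)
            factorial(j=1)
            -> return 1
          -> return 2
        -> return 6
      -> return 24
    -> return 120
  -> return 720
-> return 5040

Final answer: 5040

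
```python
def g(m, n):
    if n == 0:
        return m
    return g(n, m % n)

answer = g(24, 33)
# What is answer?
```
Call trace:
g(m=24, n=33)
  g(m=33, n=24)
    g(m=24, n=9)
      g(m=9, n=6)
        g(m=6, n=3)
          g(m=3, n=0)
          -> return 3
        -> return 3
      -> return 3
    -> return 3
  -> return 3
-> return 3

Final answer: 3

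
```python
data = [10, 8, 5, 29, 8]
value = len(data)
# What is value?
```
Trace:
  data=[10, 8, 5, 29, 8]
  data=[10, 8, 5, 29, 8], value=5

Final answer: 5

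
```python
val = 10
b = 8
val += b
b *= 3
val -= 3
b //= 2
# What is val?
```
Trace:
  val=10
  val=10, b=8
  val=18, b=8
  val=18, b=24
  val=15, b=24
  val=15, b=12

Final answer: 15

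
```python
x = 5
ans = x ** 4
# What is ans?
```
Trace:
  x=5
  x=5, ans=625

Final answer: 625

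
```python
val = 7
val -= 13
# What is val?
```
Trace:
  val=7
  val=-6

Final answer: -6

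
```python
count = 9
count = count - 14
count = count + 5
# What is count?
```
Trace:
  count=9
  count=-5
  count=0

Final answer: 0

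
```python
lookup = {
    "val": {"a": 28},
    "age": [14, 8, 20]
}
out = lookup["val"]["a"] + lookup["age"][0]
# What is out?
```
Trace:
  lookup={'val': {'a': 28}, 'age': [14, 8, 20]}
  lookup={'val': {'a': 28}, 'age': [14, 8, 20]}, out=42

Final answer: 42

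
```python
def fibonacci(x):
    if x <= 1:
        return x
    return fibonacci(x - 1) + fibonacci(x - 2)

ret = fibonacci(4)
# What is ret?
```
Call trace (a repeated sub-call is expanded the first time; later identical calls just restate its return value):
fibonacci(x=4)
  fibonacci(x=3)
    fibonacci(x=2)
      fibonacci(x=1)
      -> return 1
      fibonacci(x=0)
      -> return 0
    -> return 1
    fibonacci(x=1)
    -> return 1
  -> return 2
  fibonacci(x=2) -> return 1  (same call as traced above)
-> return 3

Final answer: 3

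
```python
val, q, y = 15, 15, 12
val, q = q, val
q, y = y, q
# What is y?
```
Trace:
  val=15, q=15, y=12
  val=15, q=15, y=12
  val=15, q=12, y=15

Final answer: 15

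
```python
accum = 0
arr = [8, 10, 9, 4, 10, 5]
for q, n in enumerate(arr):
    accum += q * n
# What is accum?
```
Trace:
  accum=0
  accum=0, q=0, n=8
  accum=10, q=1, n=10
  accum=28, q=2, n=9
  accum=40, q=3, n=4
  accum=80, q=4, n=10
  accum=105, q=5, n=5

Final answer: 105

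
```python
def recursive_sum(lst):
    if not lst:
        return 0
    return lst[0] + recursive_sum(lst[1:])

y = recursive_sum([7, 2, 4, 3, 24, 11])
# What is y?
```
Call trace:
recursive_sum(lst=[7, 2, 4, 3, 24, 11])
  recursive_sum(lst=[2, 4, 3, 24, 11])
    recursive_sum(lst=[4, 3, 24, 11])
      recursive_sum(lst=[3, 24, 11])
        recursive_sum(lst=[24, 11])
          recursive_sum(lst=[11])
            recursive_sum(lst=[])
            -> return 0
          -> return 11
        -> return 35
      -> return 38
    -> return 42
  -> return 44
-> return 51

Final answer: 51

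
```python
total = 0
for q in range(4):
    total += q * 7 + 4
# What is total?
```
Trace:
  total=0
  total=4, q=0
  total=15, q=1
  total=33, q=2
  total=58, q=3

Final answer: 58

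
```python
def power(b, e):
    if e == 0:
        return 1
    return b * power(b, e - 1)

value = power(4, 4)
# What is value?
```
Call trace:
power(b=4, e=4)
  power(b=4, e=3)
    power(b=4, e=2)
      power(b=4, e=1)
        power(b=4, e=0)
        -> return 1
      -> return 4
    -> return 16
  -> return 64
-> return 256

Final answer: 256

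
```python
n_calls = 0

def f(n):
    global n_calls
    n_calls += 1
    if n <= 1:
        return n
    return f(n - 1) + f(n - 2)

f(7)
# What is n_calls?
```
Call trace (a repeated sub-call is expanded the first time; later identical calls just restate its return value):
f(n=7)
  f(n=6)
    f(n=5)
      f(n=4)
        f(n=3)
          f(n=2)
            f(n=1)
            -> return 1
            f(n=0)
            -> return 0
          -> return 1
          f(n=1)
          -> return 1
        -> return 2
        f(n=2) -> return 1  (same call as traced above)
      -> return 3
      f(n=3) -> return 2  (same call as traced above)
    -> return 5
    f(n=4) -> return 3  (same call as traced above)
  -> return 8
  f(n=5) -> return 5  (same call as traced above)
-> return 13

n_calls is incremented once per call, so count the calls in each subtree. Let C(n) = number of calls made by f(n).
C(0) = C(1) = 1 (base case, no recursion); C(n) = 1 + C(n - 1) + C(n - 2) otherwise.
C(2) = 1 + C(1) + C(0) = 1 + 1 + 1 = 3
C(3) = 1 + C(2) + C(1) = 1 + 3 + 1 = 5
C(4) = 1 + C(3) + C(2) = 1 + 5 + 3 = 9
C(5) = 1 + C(4) + C(3) = 1 + 9 + 5 = 15
C(6) = 1 + C(5) + C(4) = 1 + 15 + 9 = 25
C(7) = 1 + C(6) + C(5) = 1 + 25 + 15 = 41
n_calls = C(7) = 41

Final answer: 41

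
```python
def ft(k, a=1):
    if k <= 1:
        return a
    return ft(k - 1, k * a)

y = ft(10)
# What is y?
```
Call trace:
ft(k=10, a=1)
  ft(k=9, a=10)
    ft(k=8, a=90)
      ft(k=7, a=720)
        ft(k=6, a=5040)
          ft(k=5, a=30240)
            ft(k=4, a=151200)
              ft(k=3, a=604800)
                ft(k=2, a=1814400)
                  ft(k=1, a=3628800)
                  -> return 3628800
                -> return 3628800
              -> return 3628800
            -> return 3628800
          -> return 3628800
        -> return 3628800
      -> return 3628800
    -> return 3628800
  -> return 3628800
-> return 3628800

Final answer: 3628800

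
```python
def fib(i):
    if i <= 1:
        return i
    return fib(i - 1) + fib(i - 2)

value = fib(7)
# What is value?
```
Call trace (a repeated sub-call is expanded the first time; later identical calls just restate its return value):
fib(i=7)
  fib(i=6)
    fib(i=5)
      fib(i=4)
        fib(i=3)
          fib(i=2)
            fib(i=1)
            -> return 1
            fib(i=0)
            -> return 0
          -> return 1
          fib(i=1)
          -> return 1
        -> return 2
        fib(i=2) -> return 1  (same call as traced above)
      -> return 3
      fib(i=3) -> return 2  (same call as traced above)
    -> return 5
    fib(i=4) -> return 3  (same call as traced above)
  -> return 8
  fib(i=5) -> return 5  (same call as traced above)
-> return 13

Final answer: 13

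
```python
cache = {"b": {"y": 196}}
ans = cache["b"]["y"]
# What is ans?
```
Trace:
  cache={'b': {'y': 196}}
  cache={'b': {'y': 196}}, ans=196

Final answer: 196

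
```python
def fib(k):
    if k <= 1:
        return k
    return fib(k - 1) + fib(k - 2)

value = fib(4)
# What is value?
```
Call trace (a repeated sub-call is expanded the first time; later identical calls just restate its return value):
fib(k=4)
  fib(k=3)
    fib(k=2)
      fib(k=1)
      -> return 1
      fib(k=0)
      -> return 0
    -> return 1
    fib(k=1)
    -> return 1
  -> return 2
  fib(k=2) -> return 1  (same call as traced above)
-> return 3

Final answer: 3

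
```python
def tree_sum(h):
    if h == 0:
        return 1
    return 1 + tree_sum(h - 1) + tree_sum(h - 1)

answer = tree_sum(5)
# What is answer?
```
Call trace (a repeated sub-call is expanded the first time; later identical calls just restate its return value):
tree_sum(h=5)
  tree_sum(h=4)
    tree_sum(h=3)
      tree_sum(h=2)
        tree_sum(h=1)
          tree_sum(h=0)
          -> return 1
          tree_sum(h=0)
          -> return 1
        -> return 3
        tree_sum(h=1) -> return 3  (same call as traced above)
      -> return 7
      tree_sum(h=2) -> return 7  (same call as traced above)
    -> return 15
    tree_sum(h=3) -> return 15  (same call as traced above)
  -> return 31
  tree_sum(h=4) -> return 31  (same call as traced above)
-> return 63

Final answer: 63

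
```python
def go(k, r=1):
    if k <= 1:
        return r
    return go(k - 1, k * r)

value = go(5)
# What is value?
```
Call trace:
go(k=5, r=1)
  go(k=4, r=5)
    go(k=3, r=20)
      go(k=2, r=60)
        go(k=1, r=120)
        -> return 120
      -> return 120
    -> return 120
  -> return 120
-> return 120

Final answer: 120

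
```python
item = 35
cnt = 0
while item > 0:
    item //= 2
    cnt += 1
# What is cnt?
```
Trace:
  item=35
  item=35, cnt=0
  item=17, cnt=1
  item=8, cnt=2
  item=4, cnt=3
  item=2, cnt=4
  item=1, cnt=5
  item=0, cnt=6

Final answer: 6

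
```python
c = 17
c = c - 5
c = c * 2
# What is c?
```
Trace:
  c=17
  c=12
  c=24

Final answer: 24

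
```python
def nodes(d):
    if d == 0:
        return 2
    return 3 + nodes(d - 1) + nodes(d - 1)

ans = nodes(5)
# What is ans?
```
Call trace (a repeated sub-call is expanded the first time; later identical calls just restate its return value):
nodes(d=5)
  nodes(d=4)
    nodes(d=3)
      nodes(d=2)
        nodes(d=1)
          nodes(d=0)
          -> return 2
          nodes(d=0)
          -> return 2
        -> return 7
        nodes(d=1) -> return 7  (same call as traced above)
      -> return 17
      nodes(d=2) -> return 17  (same call as traced above)
    -> return 37
    nodes(d=3) -> return 37  (same call as traced above)
  -> return 77
  nodes(d=4) -> return 77  (same call as traced above)
-> return 157

Final answer: 157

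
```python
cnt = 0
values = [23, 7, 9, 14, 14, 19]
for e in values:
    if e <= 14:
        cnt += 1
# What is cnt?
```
Trace:
  cnt=0
  cnt=0, e=23
  cnt=1, e=7
  cnt=2, e=9
  cnt=3, e=14
  cnt=4, e=14
  cnt=4, e=19

Final answer: 4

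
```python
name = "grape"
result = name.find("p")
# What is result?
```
Trace:
  name='grape'
  name='grape', result=3

Final answer: 3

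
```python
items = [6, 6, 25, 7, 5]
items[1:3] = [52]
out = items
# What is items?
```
Trace:
  items=[6, 6, 25, 7, 5]
  items=[6, 52, 7, 5]
  items=[6, 52, 7, 5], out=[6, 52, 7, 5]

Final answer: [6, 52, 7, 5]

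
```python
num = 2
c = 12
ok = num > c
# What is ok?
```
Trace:
  num=2
  num=2, c=12
  num=2, c=12, ok=False

Final answer: False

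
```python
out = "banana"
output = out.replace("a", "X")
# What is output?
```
Trace:
  out='banana'
  out='banana', output='bXnXnX'

Final answer: 'bXnXnX'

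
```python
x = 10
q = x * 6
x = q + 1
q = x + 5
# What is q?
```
Trace:
  x=10
  x=10, q=60
  x=61, q=60
  x=61, q=66

Final answer: 66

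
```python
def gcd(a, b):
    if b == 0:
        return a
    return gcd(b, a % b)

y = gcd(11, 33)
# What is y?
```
Call trace:
gcd(a=11, b=33)
  gcd(a=33, b=11)
    gcd(a=11, b=0)
    -> return 11
  -> return 11
-> return 11

Final answer: 11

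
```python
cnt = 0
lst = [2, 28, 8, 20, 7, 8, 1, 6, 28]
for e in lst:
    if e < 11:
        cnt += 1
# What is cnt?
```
Trace:
  cnt=0
  cnt=1, e=2
  cnt=1, e=28
  cnt=2, e=8
  cnt=2, e=20
  cnt=3, e=7
  cnt=4, e=8
  cnt=5, e=1
  cnt=6, e=6
  cnt=6, e=28

Final answer: 6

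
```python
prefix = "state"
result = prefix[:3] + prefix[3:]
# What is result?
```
Trace:
  prefix='state'
  prefix='state', result='state'

Final answer: 'state'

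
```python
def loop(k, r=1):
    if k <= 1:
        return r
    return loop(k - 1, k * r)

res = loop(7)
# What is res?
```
Call trace:
loop(k=7, r=1)
  loop(k=6, r=7)
    loop(k=5, r=42)
      loop(k=4, r=210)
        loop(k=3, r=840)
          loop(k=2, r=2520)
            loop(k=1, r=5040)
            -> return 5040
          -> return 5040
        -> return 5040
      -> return 5040
    -> return 5040
  -> return 5040
-> return 5040

Final answer: 5040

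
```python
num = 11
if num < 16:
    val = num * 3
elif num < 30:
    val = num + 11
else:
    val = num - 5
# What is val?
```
Trace:
  num=11
  num=11, val=33

Final answer: 33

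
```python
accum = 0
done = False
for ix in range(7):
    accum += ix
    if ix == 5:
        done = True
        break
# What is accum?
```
Trace:
  accum=0
  accum=0, done=False
  accum=0, done=False, ix=0
  accum=1, done=False, ix=1
  accum=3, done=False, ix=2
  accum=6, done=False, ix=3
  accum=10, done=False, ix=4
  accum=15, done=True, ix=5

Final answer: 15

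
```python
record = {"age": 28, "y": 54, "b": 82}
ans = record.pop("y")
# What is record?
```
Trace:
  record={'age': 28, 'y': 54, 'b': 82}
  record={'age': 28, 'b': 82}, ans=54

Final answer: {'age': 28, 'b': 82}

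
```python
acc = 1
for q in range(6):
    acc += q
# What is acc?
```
Trace:
  acc=1
  acc=1, q=0
  acc=2, q=1
  acc=4, q=2
  acc=7, q=3
  acc=11, q=4
  acc=16, q=5

Final answer: 16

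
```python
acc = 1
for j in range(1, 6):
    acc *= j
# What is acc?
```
Trace:
  acc=1
  acc=1, j=1
  acc=2, j=2
  acc=6, j=3
  acc=24, j=4
  acc=120, j=5

Final answer: 120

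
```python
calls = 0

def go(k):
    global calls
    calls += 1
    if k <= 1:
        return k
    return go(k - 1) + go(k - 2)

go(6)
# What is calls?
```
Call trace (a repeated sub-call is expanded the first time; later identical calls just restate its return value):
go(k=6)
  go(k=5)
    go(k=4)
      go(k=3)
        go(k=2)
          go(k=1)
          -> return 1
          go(k=0)
          -> return 0
        -> return 1
        go(k=1)
        -> return 1
      -> return 2
      go(k=2) -> return 1  (same call as traced above)
    -> return 3
    go(k=3) -> return 2  (same call as traced above)
  -> return 5
  go(k=4) -> return 3  (same call as traced above)
-> return 8

calls is incremented once per call, so count the calls in each subtree. Let C(k) = number of calls made by go(k).
C(0) = C(1) = 1 (base case, no recursion); C(k) = 1 + C(k - 1) + C(k - 2) otherwise.
C(2) = 1 + C(1) + C(0) = 1 + 1 + 1 = 3
C(3) = 1 + C(2) + C(1) = 1 + 3 + 1 = 5
C(4) = 1 + C(3) + C(2) = 1 + 5 + 3 = 9
C(5) = 1 + C(4) + C(3) = 1 + 9 + 5 = 15
C(6) = 1 + C(5) + C(4) = 1 + 15 + 9 = 25
calls = C(6) = 25

Final answer: 25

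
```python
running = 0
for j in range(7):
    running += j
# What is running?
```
Trace:
  running=0
  running=0, j=0
  running=1, j=1
  running=3, j=2
  running=6, j=3
  running=10, j=4
  running=15, j=5
  running=21, j=6

Final answer: 21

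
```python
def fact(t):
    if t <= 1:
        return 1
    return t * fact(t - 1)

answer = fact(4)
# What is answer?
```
Call trace:
fact(t=4)
  fact(t=3)
    fact(t=2)
      fact(t=1)
      -> return 1
    -> return 2
  -> return 6
-> return 24

Final answer: 24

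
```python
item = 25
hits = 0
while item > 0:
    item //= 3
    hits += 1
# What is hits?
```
Trace:
  item=25
  item=25, hits=0
  item=8, hits=1
  item=2, hits=2
  item=0, hits=3

Final answer: 3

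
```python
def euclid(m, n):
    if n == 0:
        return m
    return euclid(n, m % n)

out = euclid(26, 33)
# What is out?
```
Call trace:
euclid(m=26, n=33)
  euclid(m=33, n=26)
    euclid(m=26, n=7)
      euclid(m=7, n=5)
        euclid(m=5, n=2)
          euclid(m=2, n=1)
            euclid(m=1, n=0)
            -> return 1
          -> return 1
        -> return 1
      -> return 1
    -> return 1
  -> return 1
-> return 1

Final answer: 1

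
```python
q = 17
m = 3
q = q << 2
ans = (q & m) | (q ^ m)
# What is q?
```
Trace:
  q=17
  q=17, m=3
  q=68, m=3
  q=68, m=3, ans=71

Final answer: 68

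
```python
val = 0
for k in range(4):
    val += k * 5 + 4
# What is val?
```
Trace:
  val=0
  val=4, k=0
  val=13, k=1
  val=27, k=2
  val=46, k=3

Final answer: 46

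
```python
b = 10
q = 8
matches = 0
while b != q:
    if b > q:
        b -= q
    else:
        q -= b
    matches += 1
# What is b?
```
Trace:
  b=10
  b=10, q=8
  b=10, q=8, matches=0
  b=2, q=8, matches=1
  b=2, q=6, matches=2
  b=2, q=4, matches=3
  b=2, q=2, matches=4

Final answer: 2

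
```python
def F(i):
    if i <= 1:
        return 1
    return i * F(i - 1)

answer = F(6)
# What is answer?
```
Call trace:
F(i=6)
  F(i=5)
    F(i=4)
      F(i=3)
        F(i=2)
          F(i=1)
          -> return 1
        -> return 2
      -> return 6
    -> return 24
  -> return 120
-> return 720

Final answer: 720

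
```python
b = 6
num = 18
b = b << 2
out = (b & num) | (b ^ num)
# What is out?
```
Trace:
  b=6
  b=6, num=18
  b=24, num=18
  b=24, num=18, out=26

Final answer: 26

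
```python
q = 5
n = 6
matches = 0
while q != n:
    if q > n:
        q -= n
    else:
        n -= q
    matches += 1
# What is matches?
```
Trace:
  q=5
  q=5, n=6
  q=5, n=6, matches=0
  q=5, n=1, matches=1
  q=4, n=1, matches=2
  q=3, n=1, matches=3
  q=2, n=1, matches=4
  q=1, n=1, matches=5

Final answer: 5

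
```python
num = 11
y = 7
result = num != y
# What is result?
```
Trace:
  num=11
  num=11, y=7
  num=11, y=7, result=True

Final answer: True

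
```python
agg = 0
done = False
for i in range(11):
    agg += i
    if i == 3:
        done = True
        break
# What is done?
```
Trace:
  agg=0
  agg=0, done=False
  agg=0, done=False, i=0
  agg=1, done=False, i=1
  agg=3, done=False, i=2
  agg=6, done=True, i=3

Final answer: True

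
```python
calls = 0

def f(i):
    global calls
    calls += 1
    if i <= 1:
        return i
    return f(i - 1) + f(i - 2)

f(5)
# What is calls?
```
Call trace (a repeated sub-call is expanded the first time; later identical calls just restate its return value):
f(i=5)
  f(i=4)
    f(i=3)
      f(i=2)
        f(i=1)
        -> return 1
        f(i=0)
        -> return 0
      -> return 1
      f(i=1)
      -> return 1
    -> return 2
    f(i=2) -> return 1  (same call as traced above)
  -> return 3
  f(i=3) -> return 2  (same call as traced above)
-> return 5

calls is incremented once per call, so count the calls in each subtree. Let C(i) = number of calls made by f(i).
C(0) = C(1) = 1 (base case, no recursion); C(i) = 1 + C(i - 1) + C(i - 2) otherwise.
C(2) = 1 + C(1) + C(0) = 1 + 1 + 1 = 3
C(3) = 1 + C(2) + C(1) = 1 + 3 + 1 = 5
C(4) = 1 + C(3) + C(2) = 1 + 5 + 3 = 9
C(5) = 1 + C(4) + C(3) = 1 + 9 + 5 = 15
calls = C(5) = 15

Final answer: 15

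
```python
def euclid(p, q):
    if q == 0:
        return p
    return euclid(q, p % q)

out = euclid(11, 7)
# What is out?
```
Call trace:
euclid(p=11, q=7)
  euclid(p=7, q=4)
    euclid(p=4, q=3)
      euclid(p=3, q=1)
        euclid(p=1, q=0)
        -> return 1
      -> return 1
    -> return 1
  -> return 1
-> return 1

Final answer: 1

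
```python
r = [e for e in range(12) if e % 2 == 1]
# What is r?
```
Trace:
  e=0
  e=1
  e=2
  e=3
  e=4
  e=5
  e=6
  e=7
  e=8
  e=9
  e=10
  e=11
  r=[1, 3, 5, 7, 9, 11]

Final answer: [1, 3, 5, 7, 9, 11]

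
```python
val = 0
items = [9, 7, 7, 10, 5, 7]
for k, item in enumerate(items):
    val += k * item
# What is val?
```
Trace:
  val=0
  val=0, k=0, item=9
  val=7, k=1, item=7
  val=21, k=2, item=7
  val=51, k=3, item=10
  val=71, k=4, item=5
  val=106, k=5, item=7

Final answer: 106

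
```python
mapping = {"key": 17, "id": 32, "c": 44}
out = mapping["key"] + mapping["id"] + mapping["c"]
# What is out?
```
Trace:
  mapping={'key': 17, 'id': 32, 'c': 44}
  mapping={'key': 17, 'id': 32, 'c': 44}, out=93

Final answer: 93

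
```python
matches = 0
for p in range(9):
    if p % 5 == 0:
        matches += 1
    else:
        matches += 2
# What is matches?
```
Trace:
  matches=0
  matches=1, p=0
  matches=3, p=1
  matches=5, p=2
  matches=7, p=3
  matches=9, p=4
  matches=10, p=5
  matches=12, p=6
  matches=14, p=7
  matches=16, p=8

Final answer: 16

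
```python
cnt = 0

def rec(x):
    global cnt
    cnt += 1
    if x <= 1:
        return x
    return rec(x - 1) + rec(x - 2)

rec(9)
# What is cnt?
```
Call trace (a repeated sub-call is expanded the first time; later identical calls just restate its return value):
rec(x=9)
  rec(x=8)
    rec(x=7)
      rec(x=6)
        rec(x=5)
          rec(x=4)
            rec(x=3)
              rec(x=2)
                rec(x=1)
                -> return 1
                rec(x=0)
                -> return 0
              -> return 1
              rec(x=1)
              -> return 1
            -> return 2
            rec(x=2) -> return 1  (same call as traced above)
          -> return 3
          rec(x=3) -> return 2  (same call as traced above)
        -> return 5
        rec(x=4) -> return 3  (same call as traced above)
      -> return 8
      rec(x=5) -> return 5  (same call as traced above)
    -> return 13
    rec(x=6) -> return 8  (same call as traced above)
  -> return 21
  rec(x=7) -> return 13  (same call as traced above)
-> return 34

cnt is incremented once per call, so count the calls in each subtree. Let C(x) = number of calls made by rec(x).
C(0) = C(1) = 1 (base case, no recursion); C(x) = 1 + C(x - 1) + C(x - 2) otherwise.
C(2) = 1 + C(1) + C(0) = 1 + 1 + 1 = 3
C(3) = 1 + C(2) + C(1) = 1 + 3 + 1 = 5
C(4) = 1 + C(3) + C(2) = 1 + 5 + 3 = 9
C(5) = 1 + C(4) + C(3) = 1 + 9 + 5 = 15
C(6) = 1 + C(5) + C(4) = 1 + 15 + 9 = 25
C(7) = 1 + C(6) + C(5) = 1 + 25 + 15 = 41
C(8) = 1 + C(7) + C(6) = 1 + 41 + 25 = 67
C(9) = 1 + C(8) + C(7) = 1 + 67 + 41 = 109
cnt = C(9) = 109

Final answer: 109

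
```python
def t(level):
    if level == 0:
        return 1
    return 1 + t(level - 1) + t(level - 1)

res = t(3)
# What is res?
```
Call trace (a repeated sub-call is expanded the first time; later identical calls just restate its return value):
t(level=3)
  t(level=2)
    t(level=1)
      t(level=0)
      -> return 1
      t(level=0)
      -> return 1
    -> return 3
    t(level=1) -> return 3  (same call as traced above)
  -> return 7
  t(level=2) -> return 7  (same call as traced above)
-> return 15

Final answer: 15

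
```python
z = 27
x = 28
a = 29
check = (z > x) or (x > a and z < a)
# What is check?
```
Trace:
  z=27
  z=27, x=28
  z=27, x=28, a=29
  z=27, x=28, a=29, check=False

Final answer: False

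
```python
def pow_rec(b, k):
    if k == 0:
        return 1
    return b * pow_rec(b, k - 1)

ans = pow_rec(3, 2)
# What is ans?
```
Call trace:
pow_rec(b=3, k=2)
  pow_rec(b=3, k=1)
    pow_rec(b=3, k=0)
    -> return 1
  -> return 3
-> return 9

Final answer: 9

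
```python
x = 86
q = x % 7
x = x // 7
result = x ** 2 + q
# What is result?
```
Trace:
  x=86
  x=86, q=2
  x=12, q=2
  x=12, q=2, result=146

Final answer: 146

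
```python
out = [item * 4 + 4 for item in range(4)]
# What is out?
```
Trace:
  item=0
  item=1
  item=2
  item=3
  out=[4, 8, 12, 16]

Final answer: [4, 8, 12, 16]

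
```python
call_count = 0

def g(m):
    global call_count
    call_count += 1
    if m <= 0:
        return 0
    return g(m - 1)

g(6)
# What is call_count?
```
Call trace:
g(m=6)
  g(m=5)
    g(m=4)
      g(m=3)
        g(m=2)
          g(m=1)
            g(m=0)
            -> return 0
          -> return 0
        -> return 0
      -> return 0
    -> return 0
  -> return 0
-> return 0

call_count is incremented once per call. g is entered once for each m = 6, 5, 4, 3, 2, 1, 0 (the m <= 0 call returns without recursing), i.e. 6 + 1 calls.
call_count = 7

Final answer: 7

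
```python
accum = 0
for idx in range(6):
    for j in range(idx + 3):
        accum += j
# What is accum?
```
Trace:
  accum=0
  accum=0, idx=0, j=0
  accum=1, idx=0, j=1
  accum=3, idx=0, j=2
  accum=3, idx=1, j=0
  accum=4, idx=1, j=1
  accum=6, idx=1, j=2
  accum=9, idx=1, j=3
  accum=9, idx=2, j=0
  accum=10, idx=2, j=1
  accum=12, idx=2, j=2
  accum=15, idx=2, j=3
  accum=19, idx=2, j=4
  accum=19, idx=3, j=0
  accum=20, idx=3, j=1
  accum=22, idx=3, j=2
  accum=25, idx=3, j=3
  accum=29, idx=3, j=4
  accum=34, idx=3, j=5
  accum=34, idx=4, j=0
  accum=35, idx=4, j=1
  accum=37, idx=4, j=2
  accum=40, idx=4, j=3
  accum=44, idx=4, j=4
  accum=49, idx=4, j=5
  accum=55, idx=4, j=6
  accum=55, idx=5, j=0
  accum=56, idx=5, j=1
  accum=58, idx=5, j=2
  accum=61, idx=5, j=3
  accum=65, idx=5, j=4
  accum=70, idx=5, j=5
  accum=76, idx=5, j=6
  accum=83, idx=5, j=7

Final answer: 83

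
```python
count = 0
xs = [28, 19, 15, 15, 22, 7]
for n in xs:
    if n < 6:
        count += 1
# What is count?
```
Trace:
  count=0
  count=0, n=28
  count=0, n=19
  count=0, n=15
  count=0, n=15
  count=0, n=22
  count=0, n=7

Final answer: 0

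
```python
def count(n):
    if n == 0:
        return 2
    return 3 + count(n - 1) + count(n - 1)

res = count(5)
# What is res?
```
Call trace (a repeated sub-call is expanded the first time; later identical calls just restate its return value):
count(n=5)
  count(n=4)
    count(n=3)
      count(n=2)
        count(n=1)
          count(n=0)
          -> return 2
          count(n=0)
          -> return 2
        -> return 7
        count(n=1) -> return 7  (same call as traced above)
      -> return 17
      count(n=2) -> return 17  (same call as traced above)
    -> return 37
    count(n=3) -> return 37  (same call as traced above)
  -> return 77
  count(n=4) -> return 77  (same call as traced above)
-> return 157

Final answer: 157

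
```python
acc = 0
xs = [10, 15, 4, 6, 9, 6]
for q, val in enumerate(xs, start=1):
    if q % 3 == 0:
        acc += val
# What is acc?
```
Trace:
  acc=0
  acc=0, q=1, val=10
  acc=0, q=2, val=15
  acc=4, q=3, val=4
  acc=4, q=4, val=6
  acc=4, q=5, val=9
  acc=10, q=6, val=6

Final answer: 10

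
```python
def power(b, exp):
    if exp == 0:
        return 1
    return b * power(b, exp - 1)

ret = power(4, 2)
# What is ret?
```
Call trace:
power(b=4, exp=2)
  power(b=4, exp=1)
    power(b=4, exp=0)
    -> return 1
  -> return 4
-> return 16

Final answer: 16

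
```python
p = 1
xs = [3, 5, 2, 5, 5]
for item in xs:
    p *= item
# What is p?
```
Trace:
  p=1
  p=3, item=3
  p=15, item=5
  p=30, item=2
  p=150, item=5
  p=750, item=5

Final answer: 750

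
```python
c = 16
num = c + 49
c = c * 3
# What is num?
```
Trace:
  c=16
  c=16, num=65
  c=48, num=65

Final answer: 65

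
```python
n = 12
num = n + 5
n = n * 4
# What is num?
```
Trace:
  n=12
  n=12, num=17
  n=48, num=17

Final answer: 17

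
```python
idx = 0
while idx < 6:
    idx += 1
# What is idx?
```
Trace:
  idx=0
  idx=1
  idx=2
  idx=3
  idx=4
  idx=5
  idx=6

Final answer: 6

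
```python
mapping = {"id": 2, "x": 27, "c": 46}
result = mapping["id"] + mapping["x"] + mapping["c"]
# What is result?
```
Trace:
  mapping={'id': 2, 'x': 27, 'c': 46}
  mapping={'id': 2, 'x': 27, 'c': 46}, result=75

Final answer: 75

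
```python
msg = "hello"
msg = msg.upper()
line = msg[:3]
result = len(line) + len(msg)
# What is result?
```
Trace:
  msg='hello'
  msg='HELLO'
  msg='HELLO', line='HEL'
  msg='HELLO', line='HEL', result=8

Final answer: 8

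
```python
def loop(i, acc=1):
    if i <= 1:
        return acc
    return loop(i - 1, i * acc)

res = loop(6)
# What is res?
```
Call trace:
loop(i=6, acc=1)
  loop(i=5, acc=6)
    loop(i=4, acc=30)
      loop(i=3, acc=120)
        loop(i=2, acc=360)
          loop(i=1, acc=720)
          -> return 720
        -> return 720
      -> return 720
    -> return 720
  -> return 720
-> return 720

Final answer: 720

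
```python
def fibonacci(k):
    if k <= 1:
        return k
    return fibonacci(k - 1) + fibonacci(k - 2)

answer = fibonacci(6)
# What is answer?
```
Call trace (a repeated sub-call is expanded the first time; later identical calls just restate its return value):
fibonacci(k=6)
  fibonacci(k=5)
    fibonacci(k=4)
      fibonacci(k=3)
        fibonacci(k=2)
          fibonacci(k=1)
          -> return 1
          fibonacci(k=0)
          -> return 0
        -> return 1
        fibonacci(k=1)
        -> return 1
      -> return 2
      fibonacci(k=2) -> return 1  (same call as traced above)
    -> return 3
    fibonacci(k=3) -> return 2  (same call as traced above)
  -> return 5
  fibonacci(k=4) -> return 3  (same call as traced above)
-> return 8

Final answer: 8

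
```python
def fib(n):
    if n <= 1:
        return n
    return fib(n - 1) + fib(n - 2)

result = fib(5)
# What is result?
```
Call trace (a repeated sub-call is expanded the first time; later identical calls just restate its return value):
fib(n=5)
  fib(n=4)
    fib(n=3)
      fib(n=2)
        fib(n=1)
        -> return 1
        fib(n=0)
        -> return 0
      -> return 1
      fib(n=1)
      -> return 1
    -> return 2
    fib(n=2) -> return 1  (same call as traced above)
  -> return 3
  fib(n=3) -> return 2  (same call as traced above)
-> return 5

Final answer: 5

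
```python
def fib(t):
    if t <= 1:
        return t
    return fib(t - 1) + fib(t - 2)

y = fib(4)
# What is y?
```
Call trace (a repeated sub-call is expanded the first time; later identical calls just restate its return value):
fib(t=4)
  fib(t=3)
    fib(t=2)
      fib(t=1)
      -> return 1
      fib(t=0)
      -> return 0
    -> return 1
    fib(t=1)
    -> return 1
  -> return 2
  fib(t=2) -> return 1  (same call as traced above)
-> return 3

Final answer: 3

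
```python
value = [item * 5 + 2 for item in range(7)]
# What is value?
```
Trace:
  item=0
  item=1
  item=2
  item=3
  item=4
  item=5
  item=6
  value=[2, 7, 12, 17, 22, 27, 32]

Final answer: [2, 7, 12, 17, 22, 27, 32]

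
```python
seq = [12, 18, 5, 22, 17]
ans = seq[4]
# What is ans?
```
Trace:
  seq=[12, 18, 5, 22, 17]
  seq=[12, 18, 5, 22, 17], ans=17

Final answer: 17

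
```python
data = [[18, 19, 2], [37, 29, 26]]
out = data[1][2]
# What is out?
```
Trace:
  data=[[18, 19, 2], [37, 29, 26]]
  data=[[18, 19, 2], [37, 29, 26]], out=26

Final answer: 26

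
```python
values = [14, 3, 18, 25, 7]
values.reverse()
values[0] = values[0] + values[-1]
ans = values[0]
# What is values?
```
Trace:
  values=[14, 3, 18, 25, 7]
  values=[7, 25, 18, 3, 14]
  values=[21, 25, 18, 3, 14]
  values=[21, 25, 18, 3, 14], ans=21

Final answer: [21, 25, 18, 3, 14]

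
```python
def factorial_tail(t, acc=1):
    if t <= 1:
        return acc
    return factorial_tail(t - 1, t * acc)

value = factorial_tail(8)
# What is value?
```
Call trace:
factorial_tail(t=8, acc=1)
  factorial_tail(t=7, acc=8)
    factorial_tail(t=6, acc=56)
      factorial_tail(t=5, acc=336)
        factorial_tail(t=4, acc=1680)
          factorial_tail(t=3, acc=6720)
            factorial_tail(t=2, acc=20160)
              factorial_tail(t=1, acc=40320)
              -> return 40320
            -> return 40320
          -> return 40320
        -> return 40320
      -> return 40320
    -> return 40320
  -> return 40320
-> return 40320

Final answer: 40320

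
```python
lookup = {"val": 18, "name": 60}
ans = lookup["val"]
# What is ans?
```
Trace:
  lookup={'val': 18, 'name': 60}
  lookup={'val': 18, 'name': 60}, ans=18

Final answer: 18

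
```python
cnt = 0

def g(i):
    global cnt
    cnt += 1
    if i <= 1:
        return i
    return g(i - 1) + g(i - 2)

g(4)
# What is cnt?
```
Call trace (a repeated sub-call is expanded the first time; later identical calls just restate its return value):
g(i=4)
  g(i=3)
    g(i=2)
      g(i=1)
      -> return 1
      g(i=0)
      -> return 0
    -> return 1
    g(i=1)
    -> return 1
  -> return 2
  g(i=2) -> return 1  (same call as traced above)
-> return 3

cnt is incremented once per call, so count the calls in each subtree. Let C(i) = number of calls made by g(i).
C(0) = C(1) = 1 (base case, no recursion); C(i) = 1 + C(i - 1) + C(i - 2) otherwise.
C(2) = 1 + C(1) + C(0) = 1 + 1 + 1 = 3
C(3) = 1 + C(2) + C(1) = 1 + 3 + 1 = 5
C(4) = 1 + C(3) + C(2) = 1 + 5 + 3 = 9
cnt = C(4) = 9

Final answer: 9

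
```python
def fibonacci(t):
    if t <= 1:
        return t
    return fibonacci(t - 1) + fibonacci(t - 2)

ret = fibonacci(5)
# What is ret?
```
Call trace (a repeated sub-call is expanded the first time; later identical calls just restate its return value):
fibonacci(t=5)
  fibonacci(t=4)
    fibonacci(t=3)
      fibonacci(t=2)
        fibonacci(t=1)
        -> return 1
        fibonacci(t=0)
        -> return 0
      -> return 1
      fibonacci(t=1)
      -> return 1
    -> return 2
    fibonacci(t=2) -> return 1  (same call as traced above)
  -> return 3
  fibonacci(t=3) -> return 2  (same call as traced above)
-> return 5

Final answer: 5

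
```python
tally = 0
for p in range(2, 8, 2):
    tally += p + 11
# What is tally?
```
Trace:
  tally=0
  tally=13, p=2
  tally=28, p=4
  tally=45, p=6

Final answer: 45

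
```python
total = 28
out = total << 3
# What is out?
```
Trace:
  total=28
  total=28, out=224

Final answer: 224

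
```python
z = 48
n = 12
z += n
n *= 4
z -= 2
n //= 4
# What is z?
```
Trace:
  z=48
  z=48, n=12
  z=60, n=12
  z=60, n=48
  z=58, n=48
  z=58, n=12

Final answer: 58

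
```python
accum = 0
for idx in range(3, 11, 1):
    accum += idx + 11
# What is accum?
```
Trace:
  accum=0
  accum=14, idx=3
  accum=29, idx=4
  accum=45, idx=5
  accum=62, idx=6
  accum=80, idx=7
  accum=99, idx=8
  accum=119, idx=9
  accum=140, idx=10

Final answer: 140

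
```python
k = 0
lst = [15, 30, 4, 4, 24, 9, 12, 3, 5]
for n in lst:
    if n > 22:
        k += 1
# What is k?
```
Trace:
  k=0
  k=0, n=15
  k=1, n=30
  k=1, n=4
  k=1, n=4
  k=2, n=24
  k=2, n=9
  k=2, n=12
  k=2, n=3
  k=2, n=5

Final answer: 2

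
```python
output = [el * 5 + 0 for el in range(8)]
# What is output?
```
Trace:
  el=0
  el=1
  el=2
  el=3
  el=4
  el=5
  el=6
  el=7
  output=[0, 5, 10, 15, 20, 25, 30, 35]

Final answer: [0, 5, 10, 15, 20, 25, 30, 35]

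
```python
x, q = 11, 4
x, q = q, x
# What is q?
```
Trace:
  x=11, q=4
  x=4, q=11

Final answer: 11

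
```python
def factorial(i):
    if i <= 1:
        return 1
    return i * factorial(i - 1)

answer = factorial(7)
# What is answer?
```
Call trace:
factorial(i=7)
  factorial(i=6)
    factorial(i=5)
      factorial(i=4)
        factorial(i=3)
          factorial(i=2)
            factorial(i=1)
            -> return 1
          -> return 2
        -> return 6
      -> return 24
    -> return 120
  -> return 720
-> return 5040

Final answer: 5040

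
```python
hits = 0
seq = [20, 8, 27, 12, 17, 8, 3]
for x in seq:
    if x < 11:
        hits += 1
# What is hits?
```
Trace:
  hits=0
  hits=0, x=20
  hits=1, x=8
  hits=1, x=27
  hits=1, x=12
  hits=1, x=17
  hits=2, x=8
  hits=3, x=3

Final answer: 3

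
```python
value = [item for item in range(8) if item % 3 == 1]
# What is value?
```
Trace:
  item=0
  item=1
  item=2
  item=3
  item=4
  item=5
  item=6
  item=7
  value=[1, 4, 7]

Final answer: [1, 4, 7]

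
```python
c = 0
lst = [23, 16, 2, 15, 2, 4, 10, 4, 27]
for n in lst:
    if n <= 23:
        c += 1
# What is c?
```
Trace:
  c=0
  c=1, n=23
  c=2, n=16
  c=3, n=2
  c=4, n=15
  c=5, n=2
  c=6, n=4
  c=7, n=10
  c=8, n=4
  c=8, n=27

Final answer: 8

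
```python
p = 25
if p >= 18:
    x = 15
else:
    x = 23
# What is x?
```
Trace:
  p=25
  p=25, x=15

Final answer: 15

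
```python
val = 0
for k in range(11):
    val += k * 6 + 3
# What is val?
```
Trace:
  val=0
  val=3, k=0
  val=12, k=1
  val=27, k=2
  val=48, k=3
  val=75, k=4
  val=108, k=5
  val=147, k=6
  val=192, k=7
  val=243, k=8
  val=300, k=9
  val=363, k=10

Final answer: 363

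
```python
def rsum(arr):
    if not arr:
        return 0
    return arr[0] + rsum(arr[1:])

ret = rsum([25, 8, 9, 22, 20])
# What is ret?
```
Call trace:
rsum(arr=[25, 8, 9, 22, 20])
  rsum(arr=[8, 9, 22, 20])
    rsum(arr=[9, 22, 20])
      rsum(arr=[22, 20])
        rsum(arr=[20])
          rsum(arr=[])
          -> return 0
        -> return 20
      -> return 42
    -> return 51
  -> return 59
-> return 84

Final answer: 84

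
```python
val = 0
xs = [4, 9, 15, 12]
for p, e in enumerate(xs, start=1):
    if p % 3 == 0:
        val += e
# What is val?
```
Trace:
  val=0
  val=0, p=1, e=4
  val=0, p=2, e=9
  val=15, p=3, e=15
  val=15, p=4, e=12

Final answer: 15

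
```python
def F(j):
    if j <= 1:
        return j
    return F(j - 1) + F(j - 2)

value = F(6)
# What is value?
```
Call trace (a repeated sub-call is expanded the first time; later identical calls just restate its return value):
F(j=6)
  F(j=5)
    F(j=4)
      F(j=3)
        F(j=2)
          F(j=1)
          -> return 1
          F(j=0)
          -> return 0
        -> return 1
        F(j=1)
        -> return 1
      -> return 2
      F(j=2) -> return 1  (same call as traced above)
    -> return 3
    F(j=3) -> return 2  (same call as traced above)
  -> return 5
  F(j=4) -> return 3  (same call as traced above)
-> return 8

Final answer: 8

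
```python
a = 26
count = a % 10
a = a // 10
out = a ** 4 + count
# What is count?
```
Trace:
  a=26
  a=26, count=6
  a=2, count=6
  a=2, count=6, out=22

Final answer: 6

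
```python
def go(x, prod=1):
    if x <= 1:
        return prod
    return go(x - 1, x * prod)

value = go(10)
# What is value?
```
Call trace:
go(x=10, prod=1)
  go(x=9, prod=10)
    go(x=8, prod=90)
      go(x=7, prod=720)
        go(x=6, prod=5040)
          go(x=5, prod=30240)
            go(x=4, prod=151200)
              go(x=3, prod=604800)
                go(x=2, prod=1814400)
                  go(x=1, prod=3628800)
                  -> return 3628800
                -> return 3628800
              -> return 3628800
            -> return 3628800
          -> return 3628800
        -> return 3628800
      -> return 3628800
    -> return 3628800
  -> return 3628800
-> return 3628800

Final answer: 3628800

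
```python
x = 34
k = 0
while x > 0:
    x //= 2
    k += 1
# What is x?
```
Trace:
  x=34
  x=34, k=0
  x=17, k=1
  x=8, k=2
  x=4, k=3
  x=2, k=4
  x=1, k=5
  x=0, k=6

Final answer: 0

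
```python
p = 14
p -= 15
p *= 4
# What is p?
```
Trace:
  p=14
  p=-1
  p=-4

Final answer: -4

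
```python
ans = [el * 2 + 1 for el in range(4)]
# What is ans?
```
Trace:
  el=0
  el=1
  el=2
  el=3
  ans=[1, 3, 5, 7]

Final answer: [1, 3, 5, 7]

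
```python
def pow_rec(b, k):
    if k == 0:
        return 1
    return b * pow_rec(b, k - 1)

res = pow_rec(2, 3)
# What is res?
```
Call trace:
pow_rec(b=2, k=3)
  pow_rec(b=2, k=2)
    pow_rec(b=2, k=1)
      pow_rec(b=2, k=0)
      -> return 1
    -> return 2
  -> return 4
-> return 8

Final answer: 8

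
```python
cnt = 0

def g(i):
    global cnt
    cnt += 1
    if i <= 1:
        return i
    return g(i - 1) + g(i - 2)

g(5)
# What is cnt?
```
Call trace (a repeated sub-call is expanded the first time; later identical calls just restate its return value):
g(i=5)
  g(i=4)
    g(i=3)
      g(i=2)
        g(i=1)
        -> return 1
        g(i=0)
        -> return 0
      -> return 1
      g(i=1)
      -> return 1
    -> return 2
    g(i=2) -> return 1  (same call as traced above)
  -> return 3
  g(i=3) -> return 2  (same call as traced above)
-> return 5

cnt is incremented once per call, so count the calls in each subtree. Let C(i) = number of calls made by g(i).
C(0) = C(1) = 1 (base case, no recursion); C(i) = 1 + C(i - 1) + C(i - 2) otherwise.
C(2) = 1 + C(1) + C(0) = 1 + 1 + 1 = 3
C(3) = 1 + C(2) + C(1) = 1 + 3 + 1 = 5
C(4) = 1 + C(3) + C(2) = 1 + 5 + 3 = 9
C(5) = 1 + C(4) + C(3) = 1 + 9 + 5 = 15
cnt = C(5) = 15

Final answer: 15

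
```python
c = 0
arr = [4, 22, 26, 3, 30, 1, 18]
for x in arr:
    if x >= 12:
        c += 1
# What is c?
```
Trace:
  c=0
  c=0, x=4
  c=1, x=22
  c=2, x=26
  c=2, x=3
  c=3, x=30
  c=3, x=1
  c=4, x=18

Final answer: 4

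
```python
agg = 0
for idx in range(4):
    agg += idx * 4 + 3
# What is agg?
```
Trace:
  agg=0
  agg=3, idx=0
  agg=10, idx=1
  agg=21, idx=2
  agg=36, idx=3

Final answer: 36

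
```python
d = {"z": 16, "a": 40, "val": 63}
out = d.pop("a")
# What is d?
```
Trace:
  d={'z': 16, 'a': 40, 'val': 63}
  d={'z': 16, 'val': 63}, out=40

Final answer: {'z': 16, 'val': 63}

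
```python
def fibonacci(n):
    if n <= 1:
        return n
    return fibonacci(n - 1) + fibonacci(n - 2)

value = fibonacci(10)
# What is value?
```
Call trace (a repeated sub-call is expanded the first time; later identical calls just restate its return value):
fibonacci(n=10)
  fibonacci(n=9)
    fibonacci(n=8)
      fibonacci(n=7)
        fibonacci(n=6)
          fibonacci(n=5)
            fibonacci(n=4)
              fibonacci(n=3)
                fibonacci(n=2)
                  fibonacci(n=1)
                  -> return 1
                  fibonacci(n=0)
                  -> return 0
                -> return 1
                fibonacci(n=1)
                -> return 1
              -> return 2
              fibonacci(n=2) -> return 1  (same call as traced above)
            -> return 3
            fibonacci(n=3) -> return 2  (same call as traced above)
          -> return 5
          fibonacci(n=4) -> return 3  (same call as traced above)
        -> return 8
        fibonacci(n=5) -> return 5  (same call as traced above)
      -> return 13
      fibonacci(n=6) -> return 8  (same call as traced above)
    -> return 21
    fibonacci(n=7) -> return 13  (same call as traced above)
  -> return 34
  fibonacci(n=8) -> return 21  (same call as traced above)
-> return 55

Final answer: 55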